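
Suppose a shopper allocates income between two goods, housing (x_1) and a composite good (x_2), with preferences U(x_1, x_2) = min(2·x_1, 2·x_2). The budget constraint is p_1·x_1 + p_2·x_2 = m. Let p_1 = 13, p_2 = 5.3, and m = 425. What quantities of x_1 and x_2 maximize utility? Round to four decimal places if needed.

x_1* = 23.224, x_2* = 23.224

Leontief preferences: the optimum is at the kink where x_1/2 = x_2/2, i.e. x_2 = x_1.
Budget: p_1·x_1 + p_2·x_1 = m, so (2·p_1 + 2·p_2)·x_1 = 2·m.
Demand: x_1*(p_1,p_2,m) = 2·m/(2·p_1 + 2·p_2), x_2* = 2·m/(2·p_1 + 2·p_2).
Here 2·13 + 2·5.3 = 36.6, giving x_1* = 23.224 and x_2* = 23.224.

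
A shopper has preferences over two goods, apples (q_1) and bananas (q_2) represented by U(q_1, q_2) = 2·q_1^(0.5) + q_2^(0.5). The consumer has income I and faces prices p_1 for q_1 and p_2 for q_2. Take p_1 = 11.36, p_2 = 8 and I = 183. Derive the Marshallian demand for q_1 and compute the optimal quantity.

MRS = MU_q_1/MU_q_2 = 2·(q_2/q_1)^(0.5). Set equal to p_1/p_2.
Hence q_2/q_1 = ((1/2)·p_1/p_2)^(1/(0.5)), i.e. raised to the 2 power.
Substitute q_2 = (q_2/q_1)·q_1 into the budget: q_1* = I/(p_1 + p_2·(q_2/q_1)).
Numerically q_2/q_1 = 0.5041, so q_1* = 183/(11.36 + 8·0.5041) = 11.8887.

q_1* = 11.8887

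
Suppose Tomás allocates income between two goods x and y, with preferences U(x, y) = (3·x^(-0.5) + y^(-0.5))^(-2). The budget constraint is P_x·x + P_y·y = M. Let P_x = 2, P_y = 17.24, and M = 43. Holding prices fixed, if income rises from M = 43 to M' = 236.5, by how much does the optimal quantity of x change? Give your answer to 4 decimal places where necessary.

MU_x ∝ 3·x^(-1.5), MU_y ∝ y^(-1.5), so MRS = 3·(y/x)^(1.5) = P_x/P_y.
Hence y/x = ((1/3)·P_x/P_y)^(1/(1.5)), i.e. raised to the 2/3 power.
Substitute y = (y/x)·x into the budget: x* = M/(P_x + P_y·(y/x)).
Numerically y/x = 0.114353, so x* = 43/(2 + 17.24·0.114353) = 10.8273.
At M' = 236.5: x* = 59.5501. Change: 59.5501 − 10.8273 = 48.7228.

Δx* = 48.7228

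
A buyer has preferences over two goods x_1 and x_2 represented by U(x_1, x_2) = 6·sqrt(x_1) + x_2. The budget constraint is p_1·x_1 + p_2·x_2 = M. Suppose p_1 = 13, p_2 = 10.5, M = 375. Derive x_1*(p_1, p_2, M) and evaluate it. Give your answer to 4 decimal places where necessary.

x_1* = 5.8713

Utility is quasi-linear in x_2; the FOC for x_1 is 3/√x_1 = p_1/p_2.
Solve: √x_1 = 3·p_2/p_1, so x_1*(p_1,p_2) = (3·p_2/p_1)², and x_2* = (M − p_1·x_1*)/p_2.
Plugging in: x_1* = (3·10.5/13)² = 5.8713.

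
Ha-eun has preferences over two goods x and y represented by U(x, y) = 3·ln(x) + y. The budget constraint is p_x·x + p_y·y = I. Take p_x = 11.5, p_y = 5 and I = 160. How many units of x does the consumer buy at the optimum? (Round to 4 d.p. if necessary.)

x* = 1.3043

Set MRS = p_x/p_y: (3/x)/1 = p_x/p_y.
So x*(p_x,p_y) = 3·p_y/p_x, independent of income; and y* = (I − 3·p_y)/p_y.
At the given prices: x* = 3·5/11.5 = 1.3043.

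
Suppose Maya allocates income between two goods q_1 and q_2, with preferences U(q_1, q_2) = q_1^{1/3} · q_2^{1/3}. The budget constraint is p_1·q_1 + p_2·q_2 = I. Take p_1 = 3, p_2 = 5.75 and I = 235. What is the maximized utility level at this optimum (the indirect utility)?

The MRS is q_2/q_1. Set MRS = p_1/p_2.
Rearranging, p_2·q_2 = p_1·q_1. Substituting into the budget gives p_1·q_1·(1 + 1) = I.
Demand: q_1*(p_1,p_2,I) = 0.5·I/p_1 and q_2* = 0.5·I/p_2.
At p_1=3, p_2=5.75, I=235: q_1* = 0.5·235/3 = 39.1667, q_2* = 20.4348.
Utility at the optimum: U(39.1667, 20.4348) = 9.2846.

V = 9.2846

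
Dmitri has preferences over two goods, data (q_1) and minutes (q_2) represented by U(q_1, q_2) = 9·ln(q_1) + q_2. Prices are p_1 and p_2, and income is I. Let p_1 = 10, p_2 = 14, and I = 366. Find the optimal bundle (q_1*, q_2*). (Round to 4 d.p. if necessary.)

So q_1*(p_1,p_2) = 9·p_2/p_1, independent of income; and q_2* = (I − 9·p_2)/p_2.
At the given prices: q_1* = 9·14/10 = 12.6, and q_2* = 17.1429.

q_1* = 12.6, q_2* = 17.1429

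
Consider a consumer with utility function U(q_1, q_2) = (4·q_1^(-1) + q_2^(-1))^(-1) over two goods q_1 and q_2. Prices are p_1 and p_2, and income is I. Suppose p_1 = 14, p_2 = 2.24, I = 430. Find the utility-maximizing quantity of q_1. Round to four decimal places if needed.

From the CES first-order condition, 4·(q_2/q_1)^(2) = p_1/p_2.
Solve for the ratio: q_2/q_1 = [(1/4)·p_1/p_2]^(0.5).
With the ratio pinned down, the budget gives q_1* = I/(p_1 + p_2·(q_2/q_1)) and q_2* = (q_2/q_1)·q_1*.
Numerically q_2/q_1 = 1.25, so q_1* = 430/(14 + 2.24·1.25) = 25.5952.

q_1* = 25.5952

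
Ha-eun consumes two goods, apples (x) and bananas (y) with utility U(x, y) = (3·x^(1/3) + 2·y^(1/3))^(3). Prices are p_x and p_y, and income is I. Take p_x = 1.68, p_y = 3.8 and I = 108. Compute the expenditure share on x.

From the CES first-order condition, (3/2)·(y/x)^(2/3) = p_x/p_y.
Hence y/x = ((2/3)·p_x/p_y)^(1/(2/3)), i.e. raised to the 1.5 power.
Substitute y = (y/x)·x into the budget: x* = I/(p_x + p_y·(y/x)).
Numerically y/x = 0.160012, so x* = 108/(1.68 + 3.8·0.160012) = 47.2019 and y* = 0.160012·47.2019 = 7.5529.
Expenditure on x: 1.68·47.2019 = 79.2992; share = 0.7343.

share on x = 0.7343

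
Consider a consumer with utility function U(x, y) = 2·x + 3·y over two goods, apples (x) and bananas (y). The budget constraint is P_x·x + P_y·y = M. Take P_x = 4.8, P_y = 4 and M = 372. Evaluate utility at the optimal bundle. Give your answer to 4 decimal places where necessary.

V = 279

Linear utility — the consumer picks whichever good has higher MU/price: 2/4.8 = 0.4167 vs 3/4 = 0.75.
y gives more utility per dollar, so spend all income on y: y* = M/P_y, x* = 0.
Numerically: x* = 0, y* = 93.
Utility at the optimum: U(0, 93) = 279.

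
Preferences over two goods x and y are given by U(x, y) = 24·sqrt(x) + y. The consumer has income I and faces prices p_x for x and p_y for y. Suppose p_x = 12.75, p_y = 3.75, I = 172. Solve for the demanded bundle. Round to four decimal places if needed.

x* = 12.4567, y* = 3.5137

Plugging in: x* = (12·3.75/12.75)² = 12.4567, y* = 3.5137.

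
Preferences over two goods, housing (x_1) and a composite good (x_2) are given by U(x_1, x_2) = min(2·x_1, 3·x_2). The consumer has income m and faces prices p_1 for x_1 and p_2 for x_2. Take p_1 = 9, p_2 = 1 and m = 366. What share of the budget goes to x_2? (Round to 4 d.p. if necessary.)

share on x_2 = 0.069

Here 3·9 + 2·1 = 29, giving x_1* = 37.8621 and x_2* = 25.2414.
Expenditure on x_2: 1·25.2414 = 25.2414; share = 0.069.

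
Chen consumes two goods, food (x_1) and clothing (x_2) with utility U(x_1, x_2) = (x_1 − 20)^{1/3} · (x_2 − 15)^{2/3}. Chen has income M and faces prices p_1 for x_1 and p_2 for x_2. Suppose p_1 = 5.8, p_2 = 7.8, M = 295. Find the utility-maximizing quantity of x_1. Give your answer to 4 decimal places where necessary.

x_1* = 23.5632

Discretionary income = 295 − 20·5.8 − 15·7.8 = 62; x_1* = 20 + 1/3·62/5.8 = 23.5632.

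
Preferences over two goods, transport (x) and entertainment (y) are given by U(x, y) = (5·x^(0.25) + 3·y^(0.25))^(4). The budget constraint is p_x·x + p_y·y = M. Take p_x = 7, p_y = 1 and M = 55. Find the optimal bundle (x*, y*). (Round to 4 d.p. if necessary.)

MRS = MU_x/MU_y = (5/3)·(y/x)^(0.75). Set equal to p_x/p_y.
Solve for the ratio: y/x = [(3/5)·p_x/p_y]^(4/3).
Substitute y = (y/x)·x into the budget: x* = M/(p_x + p_y·(y/x)).
Numerically y/x = 6.7764, so x* = 55/(7 + 1·6.7764) = 3.9923 and y* = 6.7764·3.9923 = 27.0537.

x* = 3.9923, y* = 27.0537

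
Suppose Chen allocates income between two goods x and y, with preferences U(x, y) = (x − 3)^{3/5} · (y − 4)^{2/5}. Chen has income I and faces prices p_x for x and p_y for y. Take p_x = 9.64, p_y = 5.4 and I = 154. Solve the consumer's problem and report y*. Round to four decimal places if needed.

y* = 11.6652

Let x' = x−3, y' = y−4. MRS = (3/2)·y'/x' = p_x/p_y.
Substituting into the budget: x* = 3 + 0.6·(I − 3·p_x − 4·p_y)/p_x, and y* = 4 + 0.4·(…)/p_y.
Discretionary income = 154 − 3·9.64 − 4·5.4 = 103.48; y* = 4 + 0.4·103.48/5.4 = 11.6652.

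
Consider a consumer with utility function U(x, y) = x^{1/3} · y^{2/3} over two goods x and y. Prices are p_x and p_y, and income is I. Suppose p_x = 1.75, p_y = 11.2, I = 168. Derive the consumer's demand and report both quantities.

x* = 32, y* = 10

MU_x/MU_y = (1/3·y)/(2/3·x); tangency sets this equal to p_x/p_y.
So 1/3·p_y·y = 2/3·p_x·x; combined with the budget, a share 1/3 of income goes to x.
Demand: x*(p_x,p_y,I) = 1/3·I/p_x and y* = 2/3·I/p_y.
At p_x=1.75, p_y=11.2, I=168: x* = 1/3·168/1.75 = 32, y* = 10.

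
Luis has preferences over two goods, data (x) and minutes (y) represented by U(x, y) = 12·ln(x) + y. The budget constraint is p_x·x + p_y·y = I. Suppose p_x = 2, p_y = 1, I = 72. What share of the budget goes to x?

share on x = 0.1667

MU_x = 12/x, MU_y = 1. Tangency: 12/x = p_x/p_y.
So x*(p_x,p_y) = 12·p_y/p_x, independent of income; and y* = (I − 12·p_y)/p_y.
At the given prices: x* = 12·1/2 = 6, and y* = 60.
Expenditure on x: 2·6 = 12; share = 0.1667.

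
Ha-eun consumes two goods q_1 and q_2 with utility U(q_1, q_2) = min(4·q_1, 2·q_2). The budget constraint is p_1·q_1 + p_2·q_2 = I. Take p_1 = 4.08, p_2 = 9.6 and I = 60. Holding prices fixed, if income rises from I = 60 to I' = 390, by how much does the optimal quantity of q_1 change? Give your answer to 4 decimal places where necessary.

Δq_1* = 14.1753

With perfect complements, no substitution: consume in ratio q_1:q_2 = 2:4.
Budget: p_1·q_1 + p_2·2·q_1 = I, so (2·p_1 + 4·p_2)·q_1 = 2·I.
Demand: q_1*(p_1,p_2,I) = 2·I/(2·p_1 + 4·p_2), q_2* = 4·I/(2·p_1 + 4·p_2).
Here 2·4.08 + 4·9.6 = 46.56, giving q_1* = 2.5773.
At I' = 390: q_1* = 16.7526. Change: 16.7526 − 2.5773 = 14.1753.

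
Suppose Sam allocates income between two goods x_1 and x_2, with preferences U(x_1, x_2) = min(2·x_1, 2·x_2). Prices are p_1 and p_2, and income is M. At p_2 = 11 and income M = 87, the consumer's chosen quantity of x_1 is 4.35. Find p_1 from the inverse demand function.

p_1 = 9

With perfect complements, no substitution: consume in ratio x_1:x_2 = 2:2.
Budget: p_1·x_1 + p_2·x_1 = M, so (2·p_1 + 2·p_2)·x_1 = 2·M.
Demand: x_1*(p_1,p_2,M) = 2·M/(2·p_1 + 2·p_2), x_2* = 2·M/(2·p_1 + 2·p_2).
Set x_1* = 4.35 in the demand function and solve for p_1: p_1 = 9.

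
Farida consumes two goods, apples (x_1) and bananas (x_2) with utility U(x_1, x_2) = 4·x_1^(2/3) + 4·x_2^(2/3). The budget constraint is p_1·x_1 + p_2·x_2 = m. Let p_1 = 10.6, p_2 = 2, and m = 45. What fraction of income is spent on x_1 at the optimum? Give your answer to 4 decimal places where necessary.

MRS = MU_x_1/MU_x_2 = (x_2/x_1)^(1/3). Set equal to p_1/p_2.
Solve for the ratio: x_2/x_1 = [p_1/p_2]^(3).
With the ratio pinned down, the budget gives x_1* = m/(p_1 + p_2·(x_2/x_1)) and x_2* = (x_2/x_1)·x_1*.
Numerically x_2/x_1 = 148.877, so x_1* = 45/(10.6 + 2·148.877) = 0.1459 and x_2* = 148.877·0.1459 = 21.7265.
Expenditure on x_1: 10.6·0.1459 = 1.5469; share = 0.0344.

share on x_1 = 0.0344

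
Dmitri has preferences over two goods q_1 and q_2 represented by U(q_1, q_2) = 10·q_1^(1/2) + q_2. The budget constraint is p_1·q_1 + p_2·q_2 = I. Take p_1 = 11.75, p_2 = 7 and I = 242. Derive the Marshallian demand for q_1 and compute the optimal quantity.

MU_q_1 = 5/√q_1, MU_q_2 = 1. Tangency: 5/√q_1 = p_1/p_2.
Thus q_1* = (5·p_2/p_1)² — independent of I — with the rest of income spent on q_2.
Plugging in: q_1* = (5·7/11.75)² = 8.8728.

q_1* = 8.8728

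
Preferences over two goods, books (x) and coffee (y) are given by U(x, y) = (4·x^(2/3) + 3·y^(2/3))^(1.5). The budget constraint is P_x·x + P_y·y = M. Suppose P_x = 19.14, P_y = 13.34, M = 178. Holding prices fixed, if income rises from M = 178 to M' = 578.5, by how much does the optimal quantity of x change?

Δx* = 11.1989

MRS = MU_x/MU_y = (4/3)·(y/x)^(1/3). Set equal to P_x/P_y.
Solve for the ratio: y/x = [(3/4)·P_x/P_y]^(3).
Substitute y = (y/x)·x into the budget: x* = M/(P_x + P_y·(y/x)).
Numerically y/x = 1.246069, so x* = 178/(19.14 + 13.34·1.246069) = 4.9773.
At M' = 578.5: x* = 16.1761. Change: 16.1761 − 4.9773 = 11.1989.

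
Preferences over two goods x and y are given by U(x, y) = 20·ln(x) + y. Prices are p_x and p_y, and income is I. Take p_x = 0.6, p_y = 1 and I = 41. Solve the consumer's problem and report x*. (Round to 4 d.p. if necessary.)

x* = 33.3333

At the given prices: x* = 20·1/0.6 = 33.3333.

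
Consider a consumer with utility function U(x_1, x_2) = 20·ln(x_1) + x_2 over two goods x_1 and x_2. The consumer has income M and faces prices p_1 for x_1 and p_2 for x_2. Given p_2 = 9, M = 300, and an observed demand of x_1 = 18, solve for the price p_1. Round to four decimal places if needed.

Set MRS = p_1/p_2: (20/x_1)/1 = p_1/p_2.
So x_1*(p_1,p_2) = 20·p_2/p_1, independent of income; and x_2* = (M − 20·p_2)/p_2.
Set x_1* = 18 in the demand function and solve for p_1: p_1 = 10.

p_1 = 10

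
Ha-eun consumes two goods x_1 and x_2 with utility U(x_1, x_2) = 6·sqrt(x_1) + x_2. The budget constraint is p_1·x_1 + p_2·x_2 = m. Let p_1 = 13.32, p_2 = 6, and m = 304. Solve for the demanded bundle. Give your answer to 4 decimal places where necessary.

x_1* = 1.8262, x_2* = 46.6126

MU_x_1 = 3/√x_1, MU_x_2 = 1. Tangency: 3/√x_1 = p_1/p_2.
Thus x_1* = (3·p_2/p_1)² — independent of m — with the rest of income spent on x_2.
Plugging in: x_1* = (3·6/13.32)² = 1.8262, x_2* = 46.6126.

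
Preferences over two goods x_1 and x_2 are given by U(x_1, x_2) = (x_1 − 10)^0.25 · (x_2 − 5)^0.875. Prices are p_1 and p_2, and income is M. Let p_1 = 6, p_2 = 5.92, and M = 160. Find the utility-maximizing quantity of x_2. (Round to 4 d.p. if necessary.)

x_2* = 14.2492

Let x_1' = x_1−10, x_2' = x_2−5. MRS = (2/7)·x_2'/x_1' = p_1/p_2.
Substituting into the budget: x_1* = 10 + 2/9·(M − 10·p_1 − 5·p_2)/p_1, and x_2* = 5 + 7/9·(…)/p_2.
Discretionary income = 160 − 10·6 − 5·5.92 = 70.4; x_2* = 5 + 7/9·70.4/5.92 = 14.2492.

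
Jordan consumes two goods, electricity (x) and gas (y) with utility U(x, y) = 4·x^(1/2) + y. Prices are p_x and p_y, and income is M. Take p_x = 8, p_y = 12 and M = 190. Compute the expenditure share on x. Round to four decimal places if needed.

share on x = 0.3789

Utility is quasi-linear in y; the FOC for x is 2/√x = p_x/p_y.
Solve: √x = 2·p_y/p_x, so x*(p_x,p_y) = (2·p_y/p_x)², and y* = (M − p_x·x*)/p_y.
Plugging in: x* = (2·12/8)² = 9, y* = 9.8333.
Expenditure on x: 8·9 = 72; share = 0.3789.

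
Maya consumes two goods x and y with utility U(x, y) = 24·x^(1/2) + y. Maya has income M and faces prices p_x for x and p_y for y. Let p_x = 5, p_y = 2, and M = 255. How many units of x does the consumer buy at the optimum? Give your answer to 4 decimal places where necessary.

Utility is quasi-linear in y; the FOC for x is 12/√x = p_x/p_y.
Solve: √x = 12·p_y/p_x, so x*(p_x,p_y) = (12·p_y/p_x)², and y* = (M − p_x·x*)/p_y.
Plugging in: x* = (12·2/5)² = 23.04.

x* = 23.04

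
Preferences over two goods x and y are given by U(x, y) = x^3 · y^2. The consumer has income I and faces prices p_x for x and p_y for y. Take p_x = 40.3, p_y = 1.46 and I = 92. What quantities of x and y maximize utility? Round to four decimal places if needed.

Demand: x*(p_x,p_y,I) = 0.6·I/p_x and y* = 0.4·I/p_y.
At p_x=40.3, p_y=1.46, I=92: x* = 0.6·92/40.3 = 1.3697, y* = 25.2055.

x* = 1.3697, y* = 25.2055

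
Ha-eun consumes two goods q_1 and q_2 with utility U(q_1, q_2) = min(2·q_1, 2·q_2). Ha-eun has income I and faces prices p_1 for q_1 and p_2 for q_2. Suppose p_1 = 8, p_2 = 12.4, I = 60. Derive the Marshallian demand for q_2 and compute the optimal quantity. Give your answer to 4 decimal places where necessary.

q_2* = 2.9412

Leontief preferences: the optimum is at the kink where q_1/2 = q_2/2, i.e. q_2 = q_1.
Budget: p_1·q_1 + p_2·q_1 = I, so (2·p_1 + 2·p_2)·q_1 = 2·I.
Demand: q_1*(p_1,p_2,I) = 2·I/(2·p_1 + 2·p_2), q_2* = 2·I/(2·p_1 + 2·p_2).
Here 2·8 + 2·12.4 = 40.8, giving q_2* = 2.9412.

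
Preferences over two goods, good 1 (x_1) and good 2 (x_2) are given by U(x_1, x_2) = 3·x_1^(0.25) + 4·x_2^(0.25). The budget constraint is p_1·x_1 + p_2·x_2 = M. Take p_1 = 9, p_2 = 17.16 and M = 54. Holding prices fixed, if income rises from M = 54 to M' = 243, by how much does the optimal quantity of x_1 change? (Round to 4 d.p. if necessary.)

Δx_1* = 9.6177

From the CES first-order condition, (3/4)·(x_2/x_1)^(0.75) = p_1/p_2.
Solve for the ratio: x_2/x_1 = [(4/3)·p_1/p_2]^(4/3).
With the ratio pinned down, the budget gives x_1* = M/(p_1 + p_2·(x_2/x_1)) and x_2* = (x_2/x_1)·x_1*.
Numerically x_2/x_1 = 0.620705, so x_1* = 54/(9 + 17.16·0.620705) = 2.7479.
At M' = 243: x_1* = 12.3656. Change: 12.3656 − 2.7479 = 9.6177.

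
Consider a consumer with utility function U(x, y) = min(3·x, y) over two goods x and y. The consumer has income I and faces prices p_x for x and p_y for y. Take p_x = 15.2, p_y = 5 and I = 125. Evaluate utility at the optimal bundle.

V = 12.4172

Leontief preferences: the optimum is at the kink where x/1 = y/3, i.e. y = 3·x.
Budget: p_x·x + p_y·3·x = I, so (p_x + 3·p_y)·x = I.
Demand: x*(p_x,p_y,I) = I/(p_x + 3·p_y), y* = 3·I/(p_x + 3·p_y).
Here 15.2 + 3·5 = 30.2, giving x* = 4.1391 and y* = 12.4172.
Utility at the optimum: U(4.1391, 12.4172) = 12.4172.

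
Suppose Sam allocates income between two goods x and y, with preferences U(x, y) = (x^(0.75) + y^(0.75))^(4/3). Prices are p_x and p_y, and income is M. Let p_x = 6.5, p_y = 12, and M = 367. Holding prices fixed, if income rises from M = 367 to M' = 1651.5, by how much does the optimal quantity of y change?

From the CES first-order condition, (y/x)^(0.25) = p_x/p_y.
Hence y/x = (p_x/p_y)^(1/(0.25)), i.e. raised to the 4 power.
With the ratio pinned down, the budget gives x* = M/(p_x + p_y·(y/x)) and y* = (y/x)·x*.
Numerically y/x = 0.086085, so x* = 367/(6.5 + 12·0.086085) = 48.7188 and y* = 0.086085·48.7188 = 4.194.
At M' = 1651.5: y* = 18.8729. Change: 18.8729 − 4.194 = 14.6789.

Δy* = 14.6789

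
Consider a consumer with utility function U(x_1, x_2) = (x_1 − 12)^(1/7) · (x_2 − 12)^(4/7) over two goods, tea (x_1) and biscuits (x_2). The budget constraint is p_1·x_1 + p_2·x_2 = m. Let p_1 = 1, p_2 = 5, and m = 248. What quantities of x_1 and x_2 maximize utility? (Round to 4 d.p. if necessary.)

x_1* = 47.2, x_2* = 40.16

Let x_1' = x_1−12, x_2' = x_2−12. MRS = (1/4)·x_2'/x_1' = p_1/p_2.
After buying the subsistence bundle (12, 12), a share 0.2 of the remaining income goes to x_1: x_1* = 12 + 0.2·(m − 12p_1 − 12p_2)/p_1.
Discretionary income = 248 − 12·1 − 12·5 = 176; x_1* = 12 + 0.2·176/1 = 47.2; x_2* = 12 + 0.8·176/5 = 40.16.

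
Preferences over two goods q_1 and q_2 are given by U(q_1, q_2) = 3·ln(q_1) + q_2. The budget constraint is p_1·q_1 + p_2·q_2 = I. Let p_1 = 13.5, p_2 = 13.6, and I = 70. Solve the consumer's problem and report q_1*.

q_1* = 3.0222

Set MRS = p_1/p_2: (3/q_1)/1 = p_1/p_2.
So q_1*(p_1,p_2) = 3·p_2/p_1, independent of income; and q_2* = (I − 3·p_2)/p_2.
At the given prices: q_1* = 3·13.6/13.5 = 3.0222.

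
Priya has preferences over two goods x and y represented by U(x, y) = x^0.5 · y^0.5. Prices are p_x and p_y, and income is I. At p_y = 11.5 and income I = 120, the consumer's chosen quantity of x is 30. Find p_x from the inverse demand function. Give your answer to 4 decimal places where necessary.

p_x = 2

MU_x/MU_y = (0.5·y)/(0.5·x); tangency sets this equal to p_x/p_y.
So 0.5·p_y·y = 0.5·p_x·x; combined with the budget, a share 0.5 of income goes to x.
Demand: x*(p_x,p_y,I) = 0.5·I/p_x and y* = 0.5·I/p_y.
Set x* = 30 in the demand function and solve for p_x: p_x = 2.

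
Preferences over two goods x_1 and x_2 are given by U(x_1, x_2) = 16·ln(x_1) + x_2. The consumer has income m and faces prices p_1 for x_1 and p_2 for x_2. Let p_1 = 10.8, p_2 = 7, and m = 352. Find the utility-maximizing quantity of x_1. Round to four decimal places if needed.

MU_x_1 = 16/x_1, MU_x_2 = 1. Tangency: 16/x_1 = p_1/p_2.
So x_1*(p_1,p_2) = 16·p_2/p_1, independent of income; and x_2* = (m − 16·p_2)/p_2.
At the given prices: x_1* = 16·7/10.8 = 10.3704.

x_1* = 10.3704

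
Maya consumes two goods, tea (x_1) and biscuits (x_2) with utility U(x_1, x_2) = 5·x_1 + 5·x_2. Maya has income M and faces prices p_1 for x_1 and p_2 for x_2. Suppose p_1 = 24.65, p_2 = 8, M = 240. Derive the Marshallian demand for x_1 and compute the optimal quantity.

Linear utility — the consumer picks whichever good has higher MU/price: 5/24.65 = 0.2028 vs 5/8 = 0.625.
x_2 gives more utility per dollar, so spend all income on x_2: x_2* = M/p_2, x_1* = 0.
Numerically: x_1* = 0, x_2* = 30.

x_1* = 0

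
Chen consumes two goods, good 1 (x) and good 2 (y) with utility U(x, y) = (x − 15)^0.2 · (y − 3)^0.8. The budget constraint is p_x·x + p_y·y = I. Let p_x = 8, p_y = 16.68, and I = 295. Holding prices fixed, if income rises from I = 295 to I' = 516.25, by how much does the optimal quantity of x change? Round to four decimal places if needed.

Δx* = 5.5312

Let x' = x−15, y' = y−3. MRS = (1/4)·y'/x' = p_x/p_y.
After buying the subsistence bundle (15, 3), a share 0.2 of the remaining income goes to x: x* = 15 + 0.2·(I − 15p_x − 3p_y)/p_x.
Discretionary income = 295 − 15·8 − 3·16.68 = 124.96; x* = 15 + 0.2·124.96/8 = 18.124.
At I' = 516.25: x* = 23.6552. Change: 23.6552 − 18.124 = 5.5312.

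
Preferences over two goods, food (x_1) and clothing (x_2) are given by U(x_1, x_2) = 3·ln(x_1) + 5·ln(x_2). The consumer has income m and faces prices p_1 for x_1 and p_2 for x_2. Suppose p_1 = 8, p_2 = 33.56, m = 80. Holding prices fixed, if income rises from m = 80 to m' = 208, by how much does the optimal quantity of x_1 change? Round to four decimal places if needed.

Δx_1* = 6

MU_x_1/MU_x_2 = (3·x_2)/(5·x_1); tangency sets this equal to p_1/p_2.
Rearranging, p_2·x_2 = (5/3)·p_1·x_1. Substituting into the budget gives p_1·x_1·(1 + (5/3)) = m.
Demand: x_1*(p_1,p_2,m) = 0.375·m/p_1 and x_2* = 0.625·m/p_2.
At p_1=8, p_2=33.56, m=80: x_1* = 0.375·80/8 = 3.75.
At m' = 208: x_1* = 9.75. Change: 9.75 − 3.75 = 6.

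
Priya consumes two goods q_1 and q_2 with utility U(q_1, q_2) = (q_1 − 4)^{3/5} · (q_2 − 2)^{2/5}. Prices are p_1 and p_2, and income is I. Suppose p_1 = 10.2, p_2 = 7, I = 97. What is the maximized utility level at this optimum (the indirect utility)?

V = 2.4537

MRS = (3/2)·(q_2−2)/(q_1−4). Tangency with p_1/p_2 gives q_2−2 = (2/3)·(p_1/p_2)·(q_1−4).
After buying the subsistence bundle (4, 2), a share 0.6 of the remaining income goes to q_1: q_1* = 4 + 0.6·(I − 4p_1 − 2p_2)/p_1.
Discretionary income = 97 − 4·10.2 − 2·7 = 42.2; q_1* = 4 + 0.6·42.2/10.2 = 6.4824; q_2* = 2 + 0.4·42.2/7 = 4.4114.
Utility at the optimum: U(6.4824, 4.4114) = 2.4537.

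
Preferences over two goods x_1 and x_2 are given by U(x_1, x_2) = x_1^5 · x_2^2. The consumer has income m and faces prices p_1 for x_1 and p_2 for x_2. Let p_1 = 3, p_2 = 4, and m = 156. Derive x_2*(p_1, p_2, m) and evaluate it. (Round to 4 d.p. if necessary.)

x_2* = 11.1429

The MRS is (5/2)·x_2/x_1. Set MRS = p_1/p_2.
So 5·p_2·x_2 = 2·p_1·x_1; combined with the budget, a share 5/7 of income goes to x_1.
Demand: x_1*(p_1,p_2,m) = 5/7·m/p_1 and x_2* = 2/7·m/p_2.
At p_1=3, p_2=4, m=156: x_2* = 2/7·156/4 = 11.1429.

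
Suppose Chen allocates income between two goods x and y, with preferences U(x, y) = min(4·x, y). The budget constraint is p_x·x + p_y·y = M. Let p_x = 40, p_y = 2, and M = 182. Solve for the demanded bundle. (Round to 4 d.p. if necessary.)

x* = 3.7917, y* = 15.1667

With perfect complements, no substitution: consume in ratio x:y = 1:4.
Budget: p_x·x + p_y·4·x = M, so (p_x + 4·p_y)·x = M.
Demand: x*(p_x,p_y,M) = M/(p_x + 4·p_y), y* = 4·M/(p_x + 4·p_y).
Here 40 + 4·2 = 48, giving x* = 3.7917 and y* = 15.1667.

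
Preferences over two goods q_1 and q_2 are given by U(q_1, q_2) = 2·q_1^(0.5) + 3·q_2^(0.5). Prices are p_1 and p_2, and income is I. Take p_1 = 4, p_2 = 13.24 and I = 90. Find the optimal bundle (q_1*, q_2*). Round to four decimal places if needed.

q_1* = 13.3948, q_2* = 2.7508

MU_q_1 ∝ 2·q_1^(-0.5), MU_q_2 ∝ 3·q_2^(-0.5), so MRS = (2/3)·(q_2/q_1)^(0.5) = p_1/p_2.
Solve for the ratio: q_2/q_1 = [(3/2)·p_1/p_2]^(2).
Substitute q_2 = (q_2/q_1)·q_1 into the budget: q_1* = I/(p_1 + p_2·(q_2/q_1)).
Numerically q_2/q_1 = 0.205365, so q_1* = 90/(4 + 13.24·0.205365) = 13.3948 and q_2* = 0.205365·13.3948 = 2.7508.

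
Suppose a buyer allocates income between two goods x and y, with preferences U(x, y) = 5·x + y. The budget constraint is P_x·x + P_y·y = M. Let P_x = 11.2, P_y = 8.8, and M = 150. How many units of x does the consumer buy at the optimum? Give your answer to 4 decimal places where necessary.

x* = 13.3929

Perfect substitutes: compare marginal utility per dollar. 5/P_x vs 1/P_y → 0.4464 vs 0.1136.
x gives more utility per dollar, so spend all income on x: x* = M/P_x, y* = 0.
Numerically: x* = 13.3929, y* = 0.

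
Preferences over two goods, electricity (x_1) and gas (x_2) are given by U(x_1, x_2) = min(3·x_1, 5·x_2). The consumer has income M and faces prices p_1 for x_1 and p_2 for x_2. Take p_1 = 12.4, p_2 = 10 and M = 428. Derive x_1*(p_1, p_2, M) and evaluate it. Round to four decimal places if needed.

x_1* = 23.2609

With perfect complements, no substitution: consume in ratio x_1:x_2 = 5:3.
Budget: p_1·x_1 + p_2·(3/5)·x_1 = M, so (5·p_1 + 3·p_2)·x_1 = 5·M.
Demand: x_1*(p_1,p_2,M) = 5·M/(5·p_1 + 3·p_2), x_2* = 3·M/(5·p_1 + 3·p_2).
Here 5·12.4 + 3·10 = 92, giving x_1* = 23.2609.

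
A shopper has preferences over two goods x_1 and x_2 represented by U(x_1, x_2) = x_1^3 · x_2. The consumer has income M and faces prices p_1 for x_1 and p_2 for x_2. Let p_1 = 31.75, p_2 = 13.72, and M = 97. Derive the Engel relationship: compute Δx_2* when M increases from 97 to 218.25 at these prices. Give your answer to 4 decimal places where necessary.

Δx_2* = 2.2094

MU_x_1/MU_x_2 = (3·x_2)/(x_1); tangency sets this equal to p_1/p_2.
Rearranging, p_2·x_2 = (1/3)·p_1·x_1. Substituting into the budget gives p_1·x_1·(1 + (1/3)) = M.
Demand: x_1*(p_1,p_2,M) = 0.75·M/p_1 and x_2* = 0.25·M/p_2.
At p_1=31.75, p_2=13.72, M=97: x_2* = 0.25·97/13.72 = 1.7675.
At M' = 218.25: x_2* = 3.9769. Change: 3.9769 − 1.7675 = 2.2094.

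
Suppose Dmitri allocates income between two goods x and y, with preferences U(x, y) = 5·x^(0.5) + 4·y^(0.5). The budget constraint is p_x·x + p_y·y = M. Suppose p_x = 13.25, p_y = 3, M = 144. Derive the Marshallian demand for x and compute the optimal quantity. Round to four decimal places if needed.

x* = 2.84

From the CES first-order condition, (5/4)·(y/x)^(0.5) = p_x/p_y.
Hence y/x = ((4/5)·p_x/p_y)^(1/(0.5)), i.e. raised to the 2 power.
With the ratio pinned down, the budget gives x* = M/(p_x + p_y·(y/x)) and y* = (y/x)·x*.
Numerically y/x = 12.484444, so x* = 144/(13.25 + 3·12.484444) = 2.84.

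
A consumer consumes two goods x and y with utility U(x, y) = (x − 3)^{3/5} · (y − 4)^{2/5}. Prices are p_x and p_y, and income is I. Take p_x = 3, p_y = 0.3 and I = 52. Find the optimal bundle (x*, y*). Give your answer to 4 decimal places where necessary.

This is Cobb-Douglas in (x−3, y−4): tangency gives 0.6·p_y·(y−4) = 0.4·p_x·(x−3).
After buying the subsistence bundle (3, 4), a share 0.6 of the remaining income goes to x: x* = 3 + 0.6·(I − 3p_x − 4p_y)/p_x.
Discretionary income = 52 − 3·3 − 4·0.3 = 41.8; x* = 3 + 0.6·41.8/3 = 11.36; y* = 4 + 0.4·41.8/0.3 = 59.7333.

x* = 11.36, y* = 59.7333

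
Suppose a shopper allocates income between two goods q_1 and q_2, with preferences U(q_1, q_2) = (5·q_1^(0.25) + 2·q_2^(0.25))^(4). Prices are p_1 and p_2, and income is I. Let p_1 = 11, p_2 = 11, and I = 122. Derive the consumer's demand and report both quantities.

MRS = MU_q_1/MU_q_2 = (5/2)·(q_2/q_1)^(0.75). Set equal to p_1/p_2.
Hence q_2/q_1 = ((2/5)·p_1/p_2)^(1/(0.75)), i.e. raised to the 4/3 power.
Substitute q_2 = (q_2/q_1)·q_1 into the budget: q_1* = I/(p_1 + p_2·(q_2/q_1)).
Numerically q_2/q_1 = 0.294723, so q_1* = 122/(11 + 11·0.294723) = 8.5662 and q_2* = 0.294723·8.5662 = 2.5247.

q_1* = 8.5662, q_2* = 2.5247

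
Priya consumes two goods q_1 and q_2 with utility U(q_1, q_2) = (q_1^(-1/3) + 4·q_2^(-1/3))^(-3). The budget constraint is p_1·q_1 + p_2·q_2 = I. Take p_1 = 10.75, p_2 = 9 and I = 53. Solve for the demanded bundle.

q_1* = 1.3305, q_2* = 4.2997

Substitute q_2 = (q_2/q_1)·q_1 into the budget: q_1* = I/(p_1 + p_2·(q_2/q_1)).
Numerically q_2/q_1 = 3.231614, so q_1* = 53/(10.75 + 9·3.231614) = 1.3305 and q_2* = 3.231614·1.3305 = 4.2997.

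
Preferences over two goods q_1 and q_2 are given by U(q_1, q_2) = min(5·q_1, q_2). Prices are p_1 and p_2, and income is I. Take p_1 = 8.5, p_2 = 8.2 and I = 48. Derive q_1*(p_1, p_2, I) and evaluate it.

q_1* = 0.9697

With perfect complements, no substitution: consume in ratio q_1:q_2 = 1:5.
Budget: p_1·q_1 + p_2·5·q_1 = I, so (p_1 + 5·p_2)·q_1 = I.
Demand: q_1*(p_1,p_2,I) = I/(p_1 + 5·p_2), q_2* = 5·I/(p_1 + 5·p_2).
Here 8.5 + 5·8.2 = 49.5, giving q_1* = 0.9697.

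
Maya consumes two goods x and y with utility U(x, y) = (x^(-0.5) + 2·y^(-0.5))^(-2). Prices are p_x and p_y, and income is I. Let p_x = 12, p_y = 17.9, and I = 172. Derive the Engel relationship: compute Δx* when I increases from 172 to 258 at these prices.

From the CES first-order condition, (1/2)·(y/x)^(1.5) = p_x/p_y.
Hence y/x = (2·p_x/p_y)^(1/(1.5)), i.e. raised to the 2/3 power.
Substitute y = (y/x)·x into the budget: x* = I/(p_x + p_y·(y/x)).
Numerically y/x = 1.215921, so x* = 172/(12 + 17.9·1.215921) = 5.094.
At I' = 258: x* = 7.6411. Change: 7.6411 − 5.094 = 2.547.

Δx* = 2.547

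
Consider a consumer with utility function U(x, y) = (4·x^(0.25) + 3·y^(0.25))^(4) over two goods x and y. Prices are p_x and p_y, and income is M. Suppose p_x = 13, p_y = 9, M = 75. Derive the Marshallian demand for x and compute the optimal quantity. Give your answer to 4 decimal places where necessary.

x* = 3.2589

Numerically y/x = 1.112627, so x* = 75/(13 + 9·1.112627) = 3.2589.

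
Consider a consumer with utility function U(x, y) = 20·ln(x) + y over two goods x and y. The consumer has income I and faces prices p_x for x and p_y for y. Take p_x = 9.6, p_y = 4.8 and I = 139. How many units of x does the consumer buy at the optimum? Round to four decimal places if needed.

So x*(p_x,p_y) = 20·p_y/p_x, independent of income; and y* = (I − 20·p_y)/p_y.
At the given prices: x* = 20·4.8/9.6 = 10.

x* = 10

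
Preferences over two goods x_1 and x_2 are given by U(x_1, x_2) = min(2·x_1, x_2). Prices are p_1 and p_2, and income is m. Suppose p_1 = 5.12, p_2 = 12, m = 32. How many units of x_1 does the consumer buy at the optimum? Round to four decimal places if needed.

x_1* = 1.0989

Leontief preferences: the optimum is at the kink where x_1/1 = x_2/2, i.e. x_2 = 2·x_1.
Budget: p_1·x_1 + p_2·2·x_1 = m, so (p_1 + 2·p_2)·x_1 = m.
Demand: x_1*(p_1,p_2,m) = m/(p_1 + 2·p_2), x_2* = 2·m/(p_1 + 2·p_2).
Here 5.12 + 2·12 = 29.12, giving x_1* = 1.0989.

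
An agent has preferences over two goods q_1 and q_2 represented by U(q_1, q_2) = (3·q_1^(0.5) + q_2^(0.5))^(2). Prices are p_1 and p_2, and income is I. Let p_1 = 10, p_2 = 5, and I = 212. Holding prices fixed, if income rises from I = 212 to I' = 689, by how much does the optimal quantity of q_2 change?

Δq_2* = 17.3455

MRS = MU_q_1/MU_q_2 = 3·(q_2/q_1)^(0.5). Set equal to p_1/p_2.
Hence q_2/q_1 = ((1/3)·p_1/p_2)^(1/(0.5)), i.e. raised to the 2 power.
With the ratio pinned down, the budget gives q_1* = I/(p_1 + p_2·(q_2/q_1)) and q_2* = (q_2/q_1)·q_1*.
Numerically q_2/q_1 = 0.444444, so q_1* = 212/(10 + 5·0.444444) = 17.3455 and q_2* = 0.444444·17.3455 = 7.7091.
At I' = 689: q_2* = 25.0545. Change: 25.0545 − 7.7091 = 17.3455.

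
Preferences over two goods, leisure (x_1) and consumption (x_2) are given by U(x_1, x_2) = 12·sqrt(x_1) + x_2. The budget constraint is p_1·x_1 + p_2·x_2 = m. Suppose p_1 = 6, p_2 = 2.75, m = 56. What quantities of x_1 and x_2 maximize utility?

MU_x_1 = 6/√x_1, MU_x_2 = 1. Tangency: 6/√x_1 = p_1/p_2.
Thus x_1* = (6·p_2/p_1)² — independent of m — with the rest of income spent on x_2.
Plugging in: x_1* = (6·2.75/6)² = 7.5625, x_2* = 3.8636.

x_1* = 7.5625, x_2* = 3.8636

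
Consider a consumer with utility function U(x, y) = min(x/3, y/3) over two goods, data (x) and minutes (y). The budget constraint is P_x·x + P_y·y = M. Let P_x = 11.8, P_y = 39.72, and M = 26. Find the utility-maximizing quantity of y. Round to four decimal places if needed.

y* = 0.5047

Leontief preferences: the optimum is at the kink where x/3 = y/3, i.e. y = x.
Budget: P_x·x + P_y·x = M, so (3·P_x + 3·P_y)·x = 3·M.
Demand: x*(P_x,P_y,M) = 3·M/(3·P_x + 3·P_y), y* = 3·M/(3·P_x + 3·P_y).
Here 3·11.8 + 3·39.72 = 154.56, giving y* = 0.5047.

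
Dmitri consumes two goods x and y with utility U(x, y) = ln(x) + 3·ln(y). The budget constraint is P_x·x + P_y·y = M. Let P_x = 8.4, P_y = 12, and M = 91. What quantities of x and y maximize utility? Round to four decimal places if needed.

The MRS is (1/3)·y/x. Set MRS = P_x/P_y.
So P_y·y = 3·P_x·x; combined with the budget, a share 0.25 of income goes to x.
Demand: x*(P_x,P_y,M) = 0.25·M/P_x and y* = 0.75·M/P_y.
At P_x=8.4, P_y=12, M=91: x* = 0.25·91/8.4 = 2.7083, y* = 5.6875.

x* = 2.7083, y* = 5.6875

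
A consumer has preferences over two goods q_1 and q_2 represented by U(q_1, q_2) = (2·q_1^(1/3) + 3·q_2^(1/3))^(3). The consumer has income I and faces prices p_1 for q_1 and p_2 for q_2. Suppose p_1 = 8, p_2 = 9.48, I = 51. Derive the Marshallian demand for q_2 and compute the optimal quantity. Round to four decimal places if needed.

q_2* = 3.3781

MRS = MU_q_1/MU_q_2 = (2/3)·(q_2/q_1)^(2/3). Set equal to p_1/p_2.
Hence q_2/q_1 = ((3/2)·p_1/p_2)^(1/(2/3)), i.e. raised to the 1.5 power.
With the ratio pinned down, the budget gives q_1* = I/(p_1 + p_2·(q_2/q_1)) and q_2* = (q_2/q_1)·q_1*.
Numerically q_2/q_1 = 1.424162, so q_1* = 51/(8 + 9.48·1.424162) = 2.372 and q_2* = 1.424162·2.372 = 3.3781.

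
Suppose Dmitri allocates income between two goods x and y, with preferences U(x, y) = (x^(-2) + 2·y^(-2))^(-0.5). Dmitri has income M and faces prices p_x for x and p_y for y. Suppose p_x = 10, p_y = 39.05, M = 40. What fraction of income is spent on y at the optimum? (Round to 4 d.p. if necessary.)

share on y = 0.7575

From the CES first-order condition, (1/2)·(y/x)^(3) = p_x/p_y.
Hence y/x = (2·p_x/p_y)^(1/(3)), i.e. raised to the 1/3 power.
With the ratio pinned down, the budget gives x* = M/(p_x + p_y·(y/x)) and y* = (y/x)·x*.
Numerically y/x = 0.800085, so x* = 40/(10 + 39.05·0.800085) = 0.9699 and y* = 0.800085·0.9699 = 0.776.
Expenditure on y: 39.05·0.776 = 30.3015; share = 0.7575.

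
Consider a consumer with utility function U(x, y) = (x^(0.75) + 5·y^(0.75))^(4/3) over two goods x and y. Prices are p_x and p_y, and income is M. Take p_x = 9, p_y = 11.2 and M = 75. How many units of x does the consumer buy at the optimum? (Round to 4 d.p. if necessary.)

With the ratio pinned down, the budget gives x* = M/(p_x + p_y·(y/x)) and y* = (y/x)·x*.
Numerically y/x = 260.602132, so x* = 75/(9 + 11.2·260.602132) = 0.0256.

x* = 0.0256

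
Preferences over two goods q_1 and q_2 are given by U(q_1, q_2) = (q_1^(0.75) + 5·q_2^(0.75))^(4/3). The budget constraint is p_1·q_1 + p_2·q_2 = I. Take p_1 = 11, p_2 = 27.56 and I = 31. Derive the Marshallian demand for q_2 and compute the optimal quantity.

MU_q_1 ∝ q_1^(-0.25), MU_q_2 ∝ 5·q_2^(-0.25), so MRS = (1/5)·(q_2/q_1)^(0.25) = p_1/p_2.
Hence q_2/q_1 = (5·p_1/p_2)^(1/(0.25)), i.e. raised to the 4 power.
Substitute q_2 = (q_2/q_1)·q_1 into the budget: q_1* = I/(p_1 + p_2·(q_2/q_1)).
Numerically q_2/q_1 = 15.861122, so q_1* = 31/(11 + 27.56·15.861122) = 0.0692 and q_2* = 15.861122·0.0692 = 1.0972.

q_2* = 1.0972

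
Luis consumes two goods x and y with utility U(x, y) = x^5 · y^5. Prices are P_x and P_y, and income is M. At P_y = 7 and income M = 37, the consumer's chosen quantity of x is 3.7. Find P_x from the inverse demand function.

MU_x/MU_y = (5·y)/(5·x); tangency sets this equal to P_x/P_y.
Rearranging, P_y·y = P_x·x. Substituting into the budget gives P_x·x·(1 + 1) = M.
Demand: x*(P_x,P_y,M) = 0.5·M/P_x and y* = 0.5·M/P_y.
Set x* = 3.7 in the demand function and solve for P_x: P_x = 5.

P_x = 5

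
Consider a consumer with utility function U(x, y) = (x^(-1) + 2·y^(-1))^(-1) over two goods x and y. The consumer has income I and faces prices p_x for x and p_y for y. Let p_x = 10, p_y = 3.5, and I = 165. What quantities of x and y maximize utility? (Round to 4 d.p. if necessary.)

x* = 8.9837, y* = 21.4751

With the ratio pinned down, the budget gives x* = I/(p_x + p_y·(y/x)) and y* = (y/x)·x*.
Numerically y/x = 2.390457, so x* = 165/(10 + 3.5·2.390457) = 8.9837 and y* = 2.390457·8.9837 = 21.4751.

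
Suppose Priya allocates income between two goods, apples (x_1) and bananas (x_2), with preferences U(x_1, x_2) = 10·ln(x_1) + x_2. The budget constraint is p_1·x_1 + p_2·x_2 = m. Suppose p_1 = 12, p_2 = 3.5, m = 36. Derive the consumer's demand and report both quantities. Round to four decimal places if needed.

At the given prices: x_1* = 10·3.5/12 = 2.9167, and x_2* = 0.2857.

x_1* = 2.9167, x_2* = 0.2857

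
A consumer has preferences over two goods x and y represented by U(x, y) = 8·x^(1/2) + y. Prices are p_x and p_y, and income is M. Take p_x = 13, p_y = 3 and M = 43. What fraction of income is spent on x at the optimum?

share on x = 0.2576

Utility is quasi-linear in y; the FOC for x is 4/√x = p_x/p_y.
Thus x* = (4·p_y/p_x)² — independent of M — with the rest of income spent on y.
Plugging in: x* = (4·3/13)² = 0.8521, y* = 10.641.
Expenditure on x: 13·0.8521 = 11.0769; share = 0.2576.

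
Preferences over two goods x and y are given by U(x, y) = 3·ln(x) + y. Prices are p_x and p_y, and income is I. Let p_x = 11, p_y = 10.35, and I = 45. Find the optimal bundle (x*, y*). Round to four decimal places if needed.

x* = 2.8227, y* = 1.3478

MU_x = 3/x, MU_y = 1. Tangency: 3/x = p_x/p_y.
So x*(p_x,p_y) = 3·p_y/p_x, independent of income; and y* = (I − 3·p_y)/p_y.
At the given prices: x* = 3·10.35/11 = 2.8227, and y* = 1.3478.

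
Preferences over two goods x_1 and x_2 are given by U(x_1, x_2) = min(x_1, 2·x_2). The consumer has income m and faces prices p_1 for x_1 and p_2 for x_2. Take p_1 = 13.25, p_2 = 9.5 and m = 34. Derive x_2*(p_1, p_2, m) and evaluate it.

x_2* = 0.9444

Demand: x_1*(p_1,p_2,m) = 2·m/(2·p_1 + p_2), x_2* = m/(2·p_1 + p_2).
Here 2·13.25 + 9.5 = 36, giving x_2* = 0.9444.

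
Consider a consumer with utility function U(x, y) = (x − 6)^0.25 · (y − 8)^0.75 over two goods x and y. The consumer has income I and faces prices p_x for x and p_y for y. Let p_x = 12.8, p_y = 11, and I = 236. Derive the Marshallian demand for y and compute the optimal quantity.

y* = 12.8545

Let x' = x−6, y' = y−8. MRS = (1/3)·y'/x' = p_x/p_y.
Substituting into the budget: x* = 6 + 0.25·(I − 6·p_x − 8·p_y)/p_x, and y* = 8 + 0.75·(…)/p_y.
Discretionary income = 236 − 6·12.8 − 8·11 = 71.2; y* = 8 + 0.75·71.2/11 = 12.8545.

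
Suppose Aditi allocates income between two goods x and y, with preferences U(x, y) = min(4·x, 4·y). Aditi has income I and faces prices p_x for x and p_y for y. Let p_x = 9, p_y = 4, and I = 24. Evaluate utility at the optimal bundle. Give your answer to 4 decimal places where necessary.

V = 7.3846

Leontief preferences: the optimum is at the kink where x/4 = y/4, i.e. y = x.
Budget: p_x·x + p_y·x = I, so (4·p_x + 4·p_y)·x = 4·I.
Demand: x*(p_x,p_y,I) = 4·I/(4·p_x + 4·p_y), y* = 4·I/(4·p_x + 4·p_y).
Here 4·9 + 4·4 = 52, giving x* = 1.8462 and y* = 1.8462.
Utility at the optimum: U(1.8462, 1.8462) = 7.3846.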